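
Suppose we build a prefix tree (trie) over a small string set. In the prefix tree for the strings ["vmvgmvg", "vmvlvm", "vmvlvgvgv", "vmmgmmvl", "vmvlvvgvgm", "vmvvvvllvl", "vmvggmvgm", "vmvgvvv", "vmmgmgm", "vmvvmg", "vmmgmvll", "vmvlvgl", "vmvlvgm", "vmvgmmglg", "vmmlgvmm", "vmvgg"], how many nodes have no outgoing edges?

15

A leaf is a node with no children — equivalently, the end of a word that is not a proper prefix of any other stored word.
Those words: "vmmgmgm", "vmmgmmvl", "vmmgmvll", "vmmlgvmm", "vmvggmvgm", "vmvgmmglg", "vmvgmvg", "vmvgvvv", "vmvlvgl", "vmvlvgm", "vmvlvgvgv", "vmvlvm", "vmvlvvgvgm", "vmvvmg", "vmvvvvllvl"
Leaf count: 15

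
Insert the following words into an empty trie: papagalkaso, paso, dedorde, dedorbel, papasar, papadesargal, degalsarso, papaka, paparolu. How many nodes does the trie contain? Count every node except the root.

48

For each word, the new-node count is its length minus the longest prefix already in the trie:
  "papagalkaso" → 11 new (p, a, p, a, g, a, l, k, a, s, o)
  "paso" → prefix "pa" already present; 2 new (s, o)
  "dedorde" → 7 new (d, e, d, o, r, d, e)
  "dedorbel" → prefix "dedor" already present; 3 new (b, e, l)
  "papasar" → prefix "papa" already present; 3 new (s, a, r)
  "papadesargal" → prefix "papa" already present; 8 new (d, e, s, a, r, g, a, l)
  "degalsarso" → prefix "de" already present; 8 new (g, a, l, s, a, r, s, o)
  "papaka" → prefix "papa" already present; 2 new (k, a)
  "paparolu" → prefix "papa" already present; 4 new (r, o, l, u)
Total nodes = 11 + 2 + 7 + 3 + 3 + 8 + 8 + 2 + 4 = 48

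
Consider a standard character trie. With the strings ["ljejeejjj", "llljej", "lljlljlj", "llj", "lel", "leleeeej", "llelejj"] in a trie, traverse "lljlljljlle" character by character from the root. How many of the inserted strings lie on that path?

2

Check each prefix of "lljlljljlle" against the stored set — each match is an end-marker on the path.
Prefixes of the query that are stored words: "llj", "lljlljlj"
Count: 2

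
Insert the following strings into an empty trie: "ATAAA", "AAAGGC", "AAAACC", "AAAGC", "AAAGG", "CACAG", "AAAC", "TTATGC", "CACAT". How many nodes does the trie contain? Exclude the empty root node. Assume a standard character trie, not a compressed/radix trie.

27

Trie structure (* marks end of a word):
(root)
├─ A
│  ├─ A
│  │  └─ A
│  │     ├─ A
│  │     │  └─ C
│  │     │     └─ C *
│  │     ├─ C *
│  │     └─ G
│  │        ├─ C *
│  │        └─ G *
│  │           └─ C *
│  └─ T
│     └─ A
│        └─ A
│           └─ A *
├─ C
│  └─ A
│     └─ C
│        └─ A
│           ├─ G *
│           └─ T *
└─ T
   └─ T
      └─ A
         └─ T
            └─ G
               └─ C *
Counting every labelled node above: 27.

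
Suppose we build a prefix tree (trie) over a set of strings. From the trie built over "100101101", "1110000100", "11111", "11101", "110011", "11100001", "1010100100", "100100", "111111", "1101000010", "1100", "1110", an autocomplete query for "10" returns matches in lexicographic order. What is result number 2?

DFS of the "10" subtree visits, in order: "100100", "100101101", "1010100100"
Position 2: 100101101

100101101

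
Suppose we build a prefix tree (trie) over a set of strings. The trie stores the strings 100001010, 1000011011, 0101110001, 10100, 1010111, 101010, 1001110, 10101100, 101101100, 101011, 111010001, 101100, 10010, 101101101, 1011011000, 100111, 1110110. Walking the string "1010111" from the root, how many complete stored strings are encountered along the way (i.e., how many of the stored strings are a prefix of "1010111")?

Traverse "1010111" character by character; count nodes along the way that are marked as word ends.
Prefixes of the query that are stored words: "101011", "1010111"
Count: 2

2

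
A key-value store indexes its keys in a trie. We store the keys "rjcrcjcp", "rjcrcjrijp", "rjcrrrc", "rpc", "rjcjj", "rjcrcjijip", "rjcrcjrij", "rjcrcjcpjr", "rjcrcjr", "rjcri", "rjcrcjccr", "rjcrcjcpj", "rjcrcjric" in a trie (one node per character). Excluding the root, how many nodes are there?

Trie structure (* marks end of a word):
(root)
└─ r
   ├─ j
   │  └─ c
   │     ├─ j
   │     │  └─ j *
   │     └─ r
   │        ├─ c
   │        │  └─ j
   │        │     ├─ c
   │        │     │  ├─ c
   │        │     │  │  └─ r *
   │        │     │  └─ p *
   │        │     │     └─ j *
   │        │     │        └─ r *
   │        │     ├─ i
   │        │     │  └─ j
   │        │     │     └─ i
   │        │     │        └─ p *
   │        │     └─ r *
   │        │        └─ i
   │        │           ├─ c *
   │        │           └─ j *
   │        │              └─ p *
   │        ├─ i *
   │        └─ r
   │           └─ r
   │              └─ c *
   └─ p
      └─ c *
Counting every labelled node above: 29.

29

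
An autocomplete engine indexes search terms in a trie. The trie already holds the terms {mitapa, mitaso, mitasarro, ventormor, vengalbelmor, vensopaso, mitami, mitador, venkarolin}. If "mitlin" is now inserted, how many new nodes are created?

3

The longest prefix of "mitlin" already in the trie is "mit" (length 3).
Each of the 3 remaining characters creates one node.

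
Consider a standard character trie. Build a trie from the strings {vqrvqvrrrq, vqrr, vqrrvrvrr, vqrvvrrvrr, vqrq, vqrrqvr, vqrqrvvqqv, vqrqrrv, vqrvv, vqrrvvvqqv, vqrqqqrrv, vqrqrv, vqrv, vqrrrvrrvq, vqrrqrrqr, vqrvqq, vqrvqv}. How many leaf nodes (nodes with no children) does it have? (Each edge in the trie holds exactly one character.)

A leaf is a node with no children — equivalently, the end of a word that is not a proper prefix of any other stored word.
Those words: "vqrqqqrrv", "vqrqrrv", "vqrqrvvqqv", "vqrrqrrqr", "vqrrqvr", "vqrrrvrrvq", "vqrrvrvrr", "vqrrvvvqqv", "vqrvqq", "vqrvqvrrrq", "vqrvvrrvrr"
Leaf count: 11

11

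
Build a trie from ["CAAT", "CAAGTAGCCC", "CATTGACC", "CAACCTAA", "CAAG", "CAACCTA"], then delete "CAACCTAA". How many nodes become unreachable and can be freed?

1

Walk "CAACCTAA" from the leaf back toward the root, removing each node that no remaining word uses.
The suffix "A" (1 node) is used only by "CAACCTAA"; "CAACCTA" is itself a stored word, so pruning stops there.
Nodes removed: 1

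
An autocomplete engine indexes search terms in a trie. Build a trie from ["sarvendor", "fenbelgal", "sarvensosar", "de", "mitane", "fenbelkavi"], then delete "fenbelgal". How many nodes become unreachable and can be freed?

Walk "fenbelgal" from the leaf back toward the root, removing each node that no remaining word uses.
The suffix "gal" (3 nodes) is used only by "fenbelgal"; the node for "fenbel" still has the child "k", so pruning stops there.
Nodes removed: 3

3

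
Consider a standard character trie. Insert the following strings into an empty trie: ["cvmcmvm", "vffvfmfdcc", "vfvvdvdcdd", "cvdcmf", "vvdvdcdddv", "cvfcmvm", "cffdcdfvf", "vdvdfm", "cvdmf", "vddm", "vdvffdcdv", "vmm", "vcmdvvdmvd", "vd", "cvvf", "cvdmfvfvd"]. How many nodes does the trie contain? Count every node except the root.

Count nodes per top-level branch (shared prefixes stored once):
  'c'-branch (cffdcdfvf, cvdcmf, cvdmf, cvdmfvfvd, cvfcmvm, cvmcmvm, cvvf): 32 nodes
  'v'-branch (vcmdvvdmvd, vd, vddm, vdvdfm, vdvffdcdv, vffvfmfdcc, vfvvdvdcdd, vmm, vvdvdcdddv): 51 nodes
Sum: 83

83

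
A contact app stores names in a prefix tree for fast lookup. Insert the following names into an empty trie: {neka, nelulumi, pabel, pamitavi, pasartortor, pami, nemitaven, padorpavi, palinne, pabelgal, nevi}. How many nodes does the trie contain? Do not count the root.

Trace insertions, counting only characters that open a new branch:
  "neka" → 4 new (n, e, k, a)
  "nelulumi" → prefix "ne" already present; 6 new (l, u, l, u, m, i)
  "pabel" → 5 new (p, a, b, e, l)
  "pamitavi" → prefix "pa" already present; 6 new (m, i, t, a, v, i)
  "pasartortor" → prefix "pa" already present; 9 new (s, a, r, t, o, r, t, o, r)
  "pami" → prefix "pami" already present; 0 new (none)
  "nemitaven" → prefix "ne" already present; 7 new (m, i, t, a, v, e, n)
  "padorpavi" → prefix "pa" already present; 7 new (d, o, r, p, a, v, i)
  "palinne" → prefix "pa" already present; 5 new (l, i, n, n, e)
  "pabelgal" → prefix "pabel" already present; 3 new (g, a, l)
  "nevi" → prefix "ne" already present; 2 new (v, i)
Total nodes = 4 + 6 + 5 + 6 + 9 + 0 + 7 + 7 + 5 + 3 + 2 = 54

54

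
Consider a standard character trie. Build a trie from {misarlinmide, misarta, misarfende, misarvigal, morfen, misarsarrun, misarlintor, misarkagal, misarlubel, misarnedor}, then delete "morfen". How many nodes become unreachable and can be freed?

5

After clearing the end-marker at "morfen", prune upward until reaching a node still needed by another word.
The suffix "orfen" (5 nodes) is used only by "morfen"; the node for "m" still has the child "i", so pruning stops there.
Nodes removed: 5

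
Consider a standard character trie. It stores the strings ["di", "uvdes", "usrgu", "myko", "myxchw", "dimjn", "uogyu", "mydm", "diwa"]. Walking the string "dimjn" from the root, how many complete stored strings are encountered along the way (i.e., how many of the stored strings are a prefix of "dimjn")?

Walk "dimjn" from the root; an end-of-word marker is hit whenever a stored word is a prefix of "dimjn".
Prefixes of the query that are stored words: "di", "dimjn"
Count: 2

2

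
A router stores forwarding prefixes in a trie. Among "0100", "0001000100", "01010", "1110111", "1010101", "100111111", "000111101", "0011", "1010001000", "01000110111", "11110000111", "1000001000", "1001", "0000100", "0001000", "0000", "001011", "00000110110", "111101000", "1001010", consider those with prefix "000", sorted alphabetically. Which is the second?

00000110110

Filter for "000…" and sort: "0000", "00000110110", "0000100", "0001000", "0001000100", "000111101"
Position 2: 00000110110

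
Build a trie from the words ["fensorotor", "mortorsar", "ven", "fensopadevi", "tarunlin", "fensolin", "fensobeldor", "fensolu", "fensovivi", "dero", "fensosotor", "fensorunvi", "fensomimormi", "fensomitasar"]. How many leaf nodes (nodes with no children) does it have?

14

Leaves are exactly the stored words that no other stored word extends.
Those words: "dero", "fensobeldor", "fensolin", "fensolu", "fensomimormi", "fensomitasar", "fensopadevi", "fensorotor", "fensorunvi", "fensosotor", "fensovivi", "mortorsar", "tarunlin", "ven"
Leaf count: 14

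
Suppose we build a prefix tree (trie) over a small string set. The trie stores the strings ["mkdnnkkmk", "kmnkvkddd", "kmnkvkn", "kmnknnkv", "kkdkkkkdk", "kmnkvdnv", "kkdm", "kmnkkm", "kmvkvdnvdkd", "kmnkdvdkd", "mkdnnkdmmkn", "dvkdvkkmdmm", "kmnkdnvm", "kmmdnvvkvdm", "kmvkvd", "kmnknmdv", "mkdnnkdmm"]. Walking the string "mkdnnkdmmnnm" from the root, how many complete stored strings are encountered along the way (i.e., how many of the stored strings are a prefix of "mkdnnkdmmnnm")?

Traverse "mkdnnkdmmnnm" character by character; count nodes along the way that are marked as word ends.
Prefixes of the query that are stored words: "mkdnnkdmm"
Count: 1

1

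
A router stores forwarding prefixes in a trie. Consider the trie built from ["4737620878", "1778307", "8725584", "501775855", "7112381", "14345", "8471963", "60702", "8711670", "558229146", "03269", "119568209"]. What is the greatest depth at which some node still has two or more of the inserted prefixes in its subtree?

Equivalently: take the maximum, over all pairs, of their longest common prefix length.
e.g. "8711670" and "8725584" share the prefix "87" of length 2; no pair shares a longer one.
Longest shared-prefix length: 2

2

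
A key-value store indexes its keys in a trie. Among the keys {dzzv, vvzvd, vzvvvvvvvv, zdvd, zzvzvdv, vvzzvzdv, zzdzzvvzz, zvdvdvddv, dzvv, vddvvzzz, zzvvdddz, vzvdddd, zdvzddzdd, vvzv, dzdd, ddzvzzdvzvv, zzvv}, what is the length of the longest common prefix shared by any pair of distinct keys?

Equivalently: take the maximum, over all pairs, of their longest common prefix length.
"vvzv" and "vvzvd" agree on "vvzv" (4 characters) before diverging; nothing deeper is shared.
Longest shared-prefix length: 4

4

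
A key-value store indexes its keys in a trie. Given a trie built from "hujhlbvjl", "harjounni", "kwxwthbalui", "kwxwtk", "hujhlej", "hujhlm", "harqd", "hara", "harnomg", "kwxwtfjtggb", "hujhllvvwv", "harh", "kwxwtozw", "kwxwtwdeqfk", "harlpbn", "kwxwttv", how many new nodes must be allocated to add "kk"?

1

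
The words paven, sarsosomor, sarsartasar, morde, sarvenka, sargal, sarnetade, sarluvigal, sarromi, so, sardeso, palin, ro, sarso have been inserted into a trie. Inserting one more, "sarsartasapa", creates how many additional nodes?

2

The longest prefix of "sarsartasapa" already in the trie is "sarsartasa" (length 10).
Each of the 2 remaining characters creates one node.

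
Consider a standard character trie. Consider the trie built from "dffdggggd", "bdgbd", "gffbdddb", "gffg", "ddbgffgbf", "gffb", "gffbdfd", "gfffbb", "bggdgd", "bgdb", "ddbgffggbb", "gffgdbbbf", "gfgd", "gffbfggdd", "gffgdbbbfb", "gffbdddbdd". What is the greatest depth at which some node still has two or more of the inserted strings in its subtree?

Look for the deepest trie node that still has at least two words in its subtree.
"gffgdbbbf" and "gffgdbbbfb" agree on "gffgdbbbf" (9 characters) before diverging; nothing deeper is shared.
Longest shared-prefix length: 9

9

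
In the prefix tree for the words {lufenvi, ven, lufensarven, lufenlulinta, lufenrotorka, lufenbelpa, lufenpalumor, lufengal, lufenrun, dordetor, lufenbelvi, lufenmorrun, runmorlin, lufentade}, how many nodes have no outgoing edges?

14

Leaves are exactly the stored words that no other stored word extends.
Those words: "dordetor", "lufenbelpa", "lufenbelvi", "lufengal", "lufenlulinta", "lufenmorrun", "lufenpalumor", "lufenrotorka", "lufenrun", "lufensarven", "lufentade", "lufenvi", "runmorlin", "ven"
Leaf count: 14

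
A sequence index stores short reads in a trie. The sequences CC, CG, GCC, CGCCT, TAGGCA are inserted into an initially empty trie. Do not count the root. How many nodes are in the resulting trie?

15

Count nodes per top-level branch (shared prefixes stored once):
  'C'-branch (CC, CG, CGCCT): 6 nodes
  'G'-branch (GCC): 3 nodes
  'T'-branch (TAGGCA): 6 nodes
Sum: 15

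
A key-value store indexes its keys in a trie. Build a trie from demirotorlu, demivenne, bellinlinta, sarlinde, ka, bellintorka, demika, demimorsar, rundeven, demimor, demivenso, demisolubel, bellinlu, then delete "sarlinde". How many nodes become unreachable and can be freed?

8

A node on "sarlinde"'s path can go only if nothing else ends at it or branches off below it.
No other word shares any prefix with "sarlinde", so all 8 of its nodes go.
Nodes removed: 8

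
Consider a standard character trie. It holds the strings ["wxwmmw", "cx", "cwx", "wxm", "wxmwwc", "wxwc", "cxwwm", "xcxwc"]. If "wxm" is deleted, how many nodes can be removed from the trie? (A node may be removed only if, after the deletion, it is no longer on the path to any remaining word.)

0

A node on "wxm"'s path can go only if nothing else ends at it or branches off below it.
Every node on "wxm" is still needed (e.g. by "wxmwwc"), so nothing is freed.
Nodes removed: 0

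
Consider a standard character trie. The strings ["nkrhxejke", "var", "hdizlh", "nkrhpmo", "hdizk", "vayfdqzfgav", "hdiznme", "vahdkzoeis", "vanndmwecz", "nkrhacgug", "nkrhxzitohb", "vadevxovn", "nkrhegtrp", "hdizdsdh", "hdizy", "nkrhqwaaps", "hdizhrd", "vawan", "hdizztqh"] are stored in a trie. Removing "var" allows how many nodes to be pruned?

1

Walk "var" from the leaf back toward the root, removing each node that no remaining word uses.
The suffix "r" (1 node) is used only by "var"; the node for "va" still has the child "y", so pruning stops there.
Nodes removed: 1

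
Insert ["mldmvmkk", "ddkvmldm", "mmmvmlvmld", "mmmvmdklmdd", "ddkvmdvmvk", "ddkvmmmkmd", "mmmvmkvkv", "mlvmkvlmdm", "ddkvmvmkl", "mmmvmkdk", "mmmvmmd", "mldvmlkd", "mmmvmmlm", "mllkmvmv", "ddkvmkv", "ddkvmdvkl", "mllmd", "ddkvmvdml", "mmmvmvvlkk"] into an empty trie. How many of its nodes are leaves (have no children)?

19

A leaf is a node with no children — equivalently, the end of a word that is not a proper prefix of any other stored word.
Those words: "ddkvmdvkl", "ddkvmdvmvk", "ddkvmkv", "ddkvmldm", "ddkvmmmkmd", "ddkvmvdml", "ddkvmvmkl", "mldmvmkk", "mldvmlkd", "mllkmvmv", "mllmd", "mlvmkvlmdm", "mmmvmdklmdd", "mmmvmkdk", "mmmvmkvkv", "mmmvmlvmld", "mmmvmmd", "mmmvmmlm", "mmmvmvvlkk"
Leaf count: 19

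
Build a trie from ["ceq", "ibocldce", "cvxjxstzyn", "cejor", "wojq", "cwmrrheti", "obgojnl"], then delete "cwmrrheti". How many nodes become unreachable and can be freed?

8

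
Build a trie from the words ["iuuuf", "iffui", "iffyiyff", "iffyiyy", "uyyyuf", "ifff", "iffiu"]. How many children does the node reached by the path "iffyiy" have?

2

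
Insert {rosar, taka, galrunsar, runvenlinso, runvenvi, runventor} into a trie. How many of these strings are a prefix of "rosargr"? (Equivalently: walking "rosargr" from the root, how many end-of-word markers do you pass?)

1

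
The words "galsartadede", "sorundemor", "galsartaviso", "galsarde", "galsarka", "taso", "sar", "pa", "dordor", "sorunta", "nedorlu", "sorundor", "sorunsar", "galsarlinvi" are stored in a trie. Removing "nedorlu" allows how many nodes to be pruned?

7

A node on "nedorlu"'s path can go only if nothing else ends at it or branches off below it.
No other word shares any prefix with "nedorlu", so all 7 of its nodes go.
Nodes removed: 7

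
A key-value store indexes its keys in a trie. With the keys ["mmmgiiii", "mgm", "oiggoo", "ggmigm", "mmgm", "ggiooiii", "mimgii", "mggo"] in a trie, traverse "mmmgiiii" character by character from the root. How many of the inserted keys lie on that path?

1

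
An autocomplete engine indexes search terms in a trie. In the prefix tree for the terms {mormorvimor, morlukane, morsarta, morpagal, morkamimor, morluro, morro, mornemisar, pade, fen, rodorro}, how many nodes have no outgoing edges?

Leaves are exactly the stored words that no other stored word extends.
Those words: "fen", "morkamimor", "morlukane", "morluro", "mormorvimor", "mornemisar", "morpagal", "morro", "morsarta", "pade", "rodorro"
Leaf count: 11

11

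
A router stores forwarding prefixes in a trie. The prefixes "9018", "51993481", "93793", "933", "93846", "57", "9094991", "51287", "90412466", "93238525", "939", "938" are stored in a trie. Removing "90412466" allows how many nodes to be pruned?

6

Walk "90412466" from the leaf back toward the root, removing each node that no remaining word uses.
The suffix "412466" (6 nodes) is used only by "90412466"; the node for "90" still has the child "1", so pruning stops there.
Nodes removed: 6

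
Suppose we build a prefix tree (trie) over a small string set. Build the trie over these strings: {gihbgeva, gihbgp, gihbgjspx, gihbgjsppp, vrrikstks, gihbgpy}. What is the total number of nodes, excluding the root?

Trie structure (* marks end of a word):
(root)
├─ g
│  └─ i
│     └─ h
│        └─ b
│           └─ g
│              ├─ e
│              │  └─ v
│              │     └─ a *
│              ├─ j
│              │  └─ s
│              │     └─ p
│              │        ├─ p
│              │        │  └─ p *
│              │        └─ x *
│              └─ p *
│                 └─ y *
└─ v
   └─ r
      └─ r
         └─ i
            └─ k
               └─ s
                  └─ t
                     └─ k
                        └─ s *
Counting every labelled node above: 25.

25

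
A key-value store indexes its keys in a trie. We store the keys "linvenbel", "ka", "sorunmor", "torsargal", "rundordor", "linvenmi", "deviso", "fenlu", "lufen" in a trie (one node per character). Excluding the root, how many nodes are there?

Trace insertions, counting only characters that open a new branch:
  "linvenbel" → 9 new (l, i, n, v, e, n, b, e, l)
  "ka" → 2 new (k, a)
  "sorunmor" → 8 new (s, o, r, u, n, m, o, r)
  "torsargal" → 9 new (t, o, r, s, a, r, g, a, l)
  "rundordor" → 9 new (r, u, n, d, o, r, d, o, r)
  "linvenmi" → prefix "linven" already present; 2 new (m, i)
  "deviso" → 6 new (d, e, v, i, s, o)
  "fenlu" → 5 new (f, e, n, l, u)
  "lufen" → prefix "l" already present; 4 new (u, f, e, n)
Total nodes = 9 + 2 + 8 + 9 + 9 + 2 + 6 + 5 + 4 = 54

54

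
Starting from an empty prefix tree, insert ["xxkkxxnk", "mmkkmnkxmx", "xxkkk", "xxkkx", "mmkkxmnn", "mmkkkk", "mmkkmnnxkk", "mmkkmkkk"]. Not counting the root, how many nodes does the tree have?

Insert word by word; a character creates a node only if that edge doesn't already exist:
  "xxkkxxnk" → 8 new (x, x, k, k, x, x, n, k)
  "mmkkmnkxmx" → 10 new (m, m, k, k, m, n, k, x, m, x)
  "xxkkk" → prefix "xxkk" already present; 1 new (k)
  "xxkkx" → prefix "xxkkx" already present; 0 new (none)
  "mmkkxmnn" → prefix "mmkk" already present; 4 new (x, m, n, n)
  "mmkkkk" → prefix "mmkk" already present; 2 new (k, k)
  "mmkkmnnxkk" → prefix "mmkkmn" already present; 4 new (n, x, k, k)
  "mmkkmkkk" → prefix "mmkkm" already present; 3 new (k, k, k)
Total nodes = 8 + 10 + 1 + 0 + 4 + 2 + 4 + 3 = 32

32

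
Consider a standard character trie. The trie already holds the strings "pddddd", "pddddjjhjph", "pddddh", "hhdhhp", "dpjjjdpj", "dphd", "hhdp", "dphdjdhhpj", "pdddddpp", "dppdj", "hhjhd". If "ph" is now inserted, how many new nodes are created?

1

"p" is already a path in the trie; the remaining "h" must be added.
So 2 − 1 = 1 new nodes.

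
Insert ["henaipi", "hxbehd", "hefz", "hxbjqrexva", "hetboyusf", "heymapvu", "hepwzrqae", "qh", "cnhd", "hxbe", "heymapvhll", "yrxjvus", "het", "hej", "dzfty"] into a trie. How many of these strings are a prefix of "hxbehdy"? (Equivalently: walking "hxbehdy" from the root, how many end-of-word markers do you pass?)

Walk "hxbehdy" from the root; an end-of-word marker is hit whenever a stored word is a prefix of "hxbehdy".
Prefixes of the query that are stored words: "hxbe", "hxbehd"
Count: 2

2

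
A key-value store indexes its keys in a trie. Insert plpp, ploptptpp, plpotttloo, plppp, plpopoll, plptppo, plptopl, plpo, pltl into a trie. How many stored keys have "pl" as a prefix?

9

Traverse to the node for "pl", then collect every word in that subtree.
Matches: "ploptptpp", "plpo", "plpopoll", "plpotttloo", "plpp", "plppp", "plptopl", "plptppo", "pltl"
Count: 9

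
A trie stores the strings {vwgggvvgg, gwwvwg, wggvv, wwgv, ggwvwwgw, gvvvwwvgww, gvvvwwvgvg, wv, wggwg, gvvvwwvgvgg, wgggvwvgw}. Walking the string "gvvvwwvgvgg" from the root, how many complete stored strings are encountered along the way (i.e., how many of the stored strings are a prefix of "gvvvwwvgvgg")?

2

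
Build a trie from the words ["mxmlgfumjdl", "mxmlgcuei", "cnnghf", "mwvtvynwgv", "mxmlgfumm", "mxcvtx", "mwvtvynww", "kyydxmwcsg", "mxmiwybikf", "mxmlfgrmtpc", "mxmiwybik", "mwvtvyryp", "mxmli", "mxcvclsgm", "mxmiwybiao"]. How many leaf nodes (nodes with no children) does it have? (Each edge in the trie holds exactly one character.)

Leaves are exactly the stored words that no other stored word extends.
Those words: "cnnghf", "kyydxmwcsg", "mwvtvynwgv", "mwvtvynww", "mwvtvyryp", "mxcvclsgm", "mxcvtx", "mxmiwybiao", "mxmiwybikf", "mxmlfgrmtpc", "mxmlgcuei", "mxmlgfumjdl", "mxmlgfumm", "mxmli"
Leaf count: 14

14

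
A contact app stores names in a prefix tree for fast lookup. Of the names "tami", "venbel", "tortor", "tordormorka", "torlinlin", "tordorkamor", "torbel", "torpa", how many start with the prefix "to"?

Walk to "to"; the words in its subtree are exactly those with that prefix.
Matches: "torbel", "tordorkamor", "tordormorka", "torlinlin", "torpa", "tortor"
Count: 6

6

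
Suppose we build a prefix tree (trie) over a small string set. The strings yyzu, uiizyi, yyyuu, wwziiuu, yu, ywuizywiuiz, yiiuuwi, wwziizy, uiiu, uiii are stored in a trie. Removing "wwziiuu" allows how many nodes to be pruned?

2

A node on "wwziiuu"'s path can go only if nothing else ends at it or branches off below it.
The suffix "uu" (2 nodes) is used only by "wwziiuu"; the node for "wwzii" still has the child "z", so pruning stops there.
Nodes removed: 2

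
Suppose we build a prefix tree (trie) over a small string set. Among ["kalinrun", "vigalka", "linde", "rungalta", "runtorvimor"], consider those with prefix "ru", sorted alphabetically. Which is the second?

runtorvimor

Words with prefix "ru", in lexicographic order: "rungalta", "runtorvimor"
Position 2: runtorvimor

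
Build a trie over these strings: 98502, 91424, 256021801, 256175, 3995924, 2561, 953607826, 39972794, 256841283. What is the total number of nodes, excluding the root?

For each word, the new-node count is its length minus the longest prefix already in the trie:
  "98502" → 5 new (9, 8, 5, 0, 2)
  "91424" → prefix "9" already present; 4 new (1, 4, 2, 4)
  "256021801" → 9 new (2, 5, 6, 0, 2, 1, 8, 0, 1)
  "256175" → prefix "256" already present; 3 new (1, 7, 5)
  "3995924" → 7 new (3, 9, 9, 5, 9, 2, 4)
  "2561" → prefix "2561" already present; 0 new (none)
  "953607826" → prefix "9" already present; 8 new (5, 3, 6, 0, 7, 8, 2, 6)
  "39972794" → prefix "399" already present; 5 new (7, 2, 7, 9, 4)
  "256841283" → prefix "256" already present; 6 new (8, 4, 1, 2, 8, 3)
Total nodes = 5 + 4 + 9 + 3 + 7 + 0 + 8 + 5 + 6 = 47

47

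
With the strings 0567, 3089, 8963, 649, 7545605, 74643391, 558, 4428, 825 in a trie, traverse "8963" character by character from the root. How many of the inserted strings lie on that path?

1

Walk "8963" from the root; an end-of-word marker is hit whenever a stored word is a prefix of "8963".
Prefixes of the query that are stored words: "8963"
Count: 1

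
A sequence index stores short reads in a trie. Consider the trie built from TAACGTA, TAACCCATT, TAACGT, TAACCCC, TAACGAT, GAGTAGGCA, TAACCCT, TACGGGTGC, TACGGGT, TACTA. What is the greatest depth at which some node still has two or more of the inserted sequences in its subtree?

7

Equivalently: take the maximum, over all pairs, of their longest common prefix length.
e.g. "TACGGGT" and "TACGGGTGC" share the prefix "TACGGGT" of length 7; no pair shares a longer one.
Longest shared-prefix length: 7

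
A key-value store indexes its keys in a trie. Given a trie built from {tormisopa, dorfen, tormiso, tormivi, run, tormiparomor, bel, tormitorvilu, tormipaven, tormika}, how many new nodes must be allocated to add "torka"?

2

The longest prefix of "torka" already in the trie is "tor" (length 3).
New nodes needed: |"torka"| − 3 = 5 − 3 = 2.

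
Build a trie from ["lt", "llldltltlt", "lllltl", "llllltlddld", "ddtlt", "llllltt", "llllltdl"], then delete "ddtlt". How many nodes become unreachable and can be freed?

5

After clearing the end-marker at "ddtlt", prune upward until reaching a node still needed by another word.
No other word shares any prefix with "ddtlt", so all 5 of its nodes go.
Nodes removed: 5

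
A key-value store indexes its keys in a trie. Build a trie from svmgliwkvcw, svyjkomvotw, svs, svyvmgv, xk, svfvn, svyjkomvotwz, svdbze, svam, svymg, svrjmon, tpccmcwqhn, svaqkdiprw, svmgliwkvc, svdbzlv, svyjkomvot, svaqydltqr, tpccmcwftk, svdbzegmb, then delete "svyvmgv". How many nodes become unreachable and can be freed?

A node on "svyvmgv"'s path can go only if nothing else ends at it or branches off below it.
The suffix "vmgv" (4 nodes) is used only by "svyvmgv"; the node for "svy" still has the child "j", so pruning stops there.
Nodes removed: 4

4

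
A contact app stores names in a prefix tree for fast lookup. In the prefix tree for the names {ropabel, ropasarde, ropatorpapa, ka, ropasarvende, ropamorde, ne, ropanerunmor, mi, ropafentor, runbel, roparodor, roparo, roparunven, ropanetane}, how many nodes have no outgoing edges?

Leaves are exactly the stored words that no other stored word extends.
Those words: "ka", "mi", "ne", "ropabel", "ropafentor", "ropamorde", "ropanerunmor", "ropanetane", "roparodor", "roparunven", "ropasarde", "ropasarvende", "ropatorpapa", "runbel"
Leaf count: 14

14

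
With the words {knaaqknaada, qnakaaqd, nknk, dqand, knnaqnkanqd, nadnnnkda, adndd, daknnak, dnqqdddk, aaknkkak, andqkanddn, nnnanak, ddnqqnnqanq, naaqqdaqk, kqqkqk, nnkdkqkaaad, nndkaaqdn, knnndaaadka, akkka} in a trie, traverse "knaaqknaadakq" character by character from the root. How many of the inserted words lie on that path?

1

Check each prefix of "knaaqknaadakq" against the stored set — each match is an end-marker on the path.
Prefixes of the query that are stored words: "knaaqknaada"
Count: 1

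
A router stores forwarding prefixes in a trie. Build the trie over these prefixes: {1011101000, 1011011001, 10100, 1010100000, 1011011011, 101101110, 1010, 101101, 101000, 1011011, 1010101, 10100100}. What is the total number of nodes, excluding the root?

33

Trie structure (* marks end of a word):
(root)
└─ 1
   └─ 0
      └─ 1
         ├─ 0 *
         │  ├─ 0 *
         │  │  ├─ 0 *
         │  │  └─ 1
         │  │     └─ 0
         │  │        └─ 0 *
         │  └─ 1
         │     └─ 0
         │        ├─ 0
         │        │  └─ 0
         │        │     └─ 0
         │        │        └─ 0 *
         │        └─ 1 *
         └─ 1
            ├─ 0
            │  └─ 1 *
            │     └─ 1 *
            │        ├─ 0
            │        │  ├─ 0
            │        │  │  └─ 1 *
            │        │  └─ 1
            │        │     └─ 1 *
            │        └─ 1
            │           └─ 0 *
            └─ 1
               └─ 0
                  └─ 1
                     └─ 0
                        └─ 0
                           └─ 0 *
Counting every labelled node above: 33.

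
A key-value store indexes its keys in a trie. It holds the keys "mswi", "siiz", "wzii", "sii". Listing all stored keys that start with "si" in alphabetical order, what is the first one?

sii

DFS of the "si" subtree visits, in order: "sii", "siiz"
Position 1: sii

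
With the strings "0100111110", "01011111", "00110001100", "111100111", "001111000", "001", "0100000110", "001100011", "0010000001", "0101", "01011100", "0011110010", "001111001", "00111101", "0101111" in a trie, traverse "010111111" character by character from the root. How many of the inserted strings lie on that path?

Traverse "010111111" character by character; count nodes along the way that are marked as word ends.
Prefixes of the query that are stored words: "0101", "0101111", "01011111"
Count: 3

3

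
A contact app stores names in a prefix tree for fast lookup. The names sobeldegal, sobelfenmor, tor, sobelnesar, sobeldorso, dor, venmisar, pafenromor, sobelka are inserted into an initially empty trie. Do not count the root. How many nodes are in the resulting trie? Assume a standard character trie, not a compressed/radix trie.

51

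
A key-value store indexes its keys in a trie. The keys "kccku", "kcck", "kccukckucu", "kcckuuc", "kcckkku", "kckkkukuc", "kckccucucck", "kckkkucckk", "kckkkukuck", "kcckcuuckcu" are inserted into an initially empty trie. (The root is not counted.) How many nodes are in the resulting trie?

Insert word by word; a character creates a node only if that edge doesn't already exist:
  "kccku" → 5 new (k, c, c, k, u)
  "kcck" → prefix "kcck" already present; 0 new (none)
  "kccukckucu" → prefix "kcc" already present; 7 new (u, k, c, k, u, c, u)
  "kcckuuc" → prefix "kccku" already present; 2 new (u, c)
  "kcckkku" → prefix "kcck" already present; 3 new (k, k, u)
  "kckkkukuc" → prefix "kc" already present; 7 new (k, k, k, u, k, u, c)
  "kckccucucck" → prefix "kck" already present; 8 new (c, c, u, c, u, c, c, k)
  "kckkkucckk" → prefix "kckkku" already present; 4 new (c, c, k, k)
  "kckkkukuck" → prefix "kckkkukuc" already present; 1 new (k)
  "kcckcuuckcu" → prefix "kcck" already present; 7 new (c, u, u, c, k, c, u)
Total nodes = 5 + 0 + 7 + 2 + 3 + 7 + 8 + 4 + 1 + 7 = 44

44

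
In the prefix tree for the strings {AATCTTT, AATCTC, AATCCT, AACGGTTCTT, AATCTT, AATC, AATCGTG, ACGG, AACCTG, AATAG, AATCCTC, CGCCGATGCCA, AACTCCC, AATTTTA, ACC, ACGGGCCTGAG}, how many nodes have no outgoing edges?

12

A leaf is a node with no children — equivalently, the end of a word that is not a proper prefix of any other stored word.
Those words: "AACCTG", "AACGGTTCTT", "AACTCCC", "AATAG", "AATCCTC", "AATCGTG", "AATCTC", "AATCTTT", "AATTTTA", "ACC", "ACGGGCCTGAG", "CGCCGATGCCA"
Leaf count: 12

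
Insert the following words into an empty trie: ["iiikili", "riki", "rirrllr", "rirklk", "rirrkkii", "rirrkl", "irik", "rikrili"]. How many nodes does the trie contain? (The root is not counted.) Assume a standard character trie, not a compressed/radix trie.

31

Insert word by word; a character creates a node only if that edge doesn't already exist:
  "iiikili" → 7 new (i, i, i, k, i, l, i)
  "riki" → 4 new (r, i, k, i)
  "rirrllr" → prefix "ri" already present; 5 new (r, r, l, l, r)
  "rirklk" → prefix "rir" already present; 3 new (k, l, k)
  "rirrkkii" → prefix "rirr" already present; 4 new (k, k, i, i)
  "rirrkl" → prefix "rirrk" already present; 1 new (l)
  "irik" → prefix "i" already present; 3 new (r, i, k)
  "rikrili" → prefix "rik" already present; 4 new (r, i, l, i)
Total nodes = 7 + 4 + 5 + 3 + 4 + 1 + 3 + 4 = 31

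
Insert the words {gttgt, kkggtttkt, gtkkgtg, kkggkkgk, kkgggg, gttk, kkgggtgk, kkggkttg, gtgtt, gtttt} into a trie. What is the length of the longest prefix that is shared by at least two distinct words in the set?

5

Look for the deepest trie node that still has at least two words in its subtree.
e.g. "kkgggg" and "kkgggtgk" share the prefix "kkggg" of length 5; no pair shares a longer one.
Longest shared-prefix length: 5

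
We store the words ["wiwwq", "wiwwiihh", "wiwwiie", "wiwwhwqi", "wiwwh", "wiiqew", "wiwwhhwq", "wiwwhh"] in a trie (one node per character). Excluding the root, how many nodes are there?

Insert word by word; a character creates a node only if that edge doesn't already exist:
  "wiwwq" → 5 new (w, i, w, w, q)
  "wiwwiihh" → prefix "wiww" already present; 4 new (i, i, h, h)
  "wiwwiie" → prefix "wiwwii" already present; 1 new (e)
  "wiwwhwqi" → prefix "wiww" already present; 4 new (h, w, q, i)
  "wiwwh" → prefix "wiwwh" already present; 0 new (none)
  "wiiqew" → prefix "wi" already present; 4 new (i, q, e, w)
  "wiwwhhwq" → prefix "wiwwh" already present; 3 new (h, w, q)
  "wiwwhh" → prefix "wiwwhh" already present; 0 new (none)
Total nodes = 5 + 4 + 1 + 4 + 0 + 4 + 3 + 0 = 21

21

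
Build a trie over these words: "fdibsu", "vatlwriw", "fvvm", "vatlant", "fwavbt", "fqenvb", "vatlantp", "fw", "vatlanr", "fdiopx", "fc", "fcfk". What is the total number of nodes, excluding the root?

38

Insert word by word; a character creates a node only if that edge doesn't already exist:
  "fdibsu" → 6 new (f, d, i, b, s, u)
  "vatlwriw" → 8 new (v, a, t, l, w, r, i, w)
  "fvvm" → prefix "f" already present; 3 new (v, v, m)
  "vatlant" → prefix "vatl" already present; 3 new (a, n, t)
  "fwavbt" → prefix "f" already present; 5 new (w, a, v, b, t)
  "fqenvb" → prefix "f" already present; 5 new (q, e, n, v, b)
  "vatlantp" → prefix "vatlant" already present; 1 new (p)
  "fw" → prefix "fw" already present; 0 new (none)
  "vatlanr" → prefix "vatlan" already present; 1 new (r)
  "fdiopx" → prefix "fdi" already present; 3 new (o, p, x)
  "fc" → prefix "f" already present; 1 new (c)
  "fcfk" → prefix "fc" already present; 2 new (f, k)
Total nodes = 6 + 8 + 3 + 3 + 5 + 5 + 1 + 0 + 1 + 3 + 1 + 2 = 38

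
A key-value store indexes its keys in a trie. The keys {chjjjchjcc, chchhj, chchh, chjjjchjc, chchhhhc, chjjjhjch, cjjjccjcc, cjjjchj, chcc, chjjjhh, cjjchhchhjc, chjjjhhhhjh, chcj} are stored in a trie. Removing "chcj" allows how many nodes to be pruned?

Walk "chcj" from the leaf back toward the root, removing each node that no remaining word uses.
The suffix "j" (1 node) is used only by "chcj"; the node for "chc" still has the child "h", so pruning stops there.
Nodes removed: 1

1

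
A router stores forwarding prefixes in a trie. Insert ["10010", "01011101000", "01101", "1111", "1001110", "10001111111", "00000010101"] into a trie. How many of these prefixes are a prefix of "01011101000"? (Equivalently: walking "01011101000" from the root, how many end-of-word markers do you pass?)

1

Walk "01011101000" from the root; an end-of-word marker is hit whenever a stored word is a prefix of "01011101000".
Prefixes of the query that are stored words: "01011101000"
Count: 1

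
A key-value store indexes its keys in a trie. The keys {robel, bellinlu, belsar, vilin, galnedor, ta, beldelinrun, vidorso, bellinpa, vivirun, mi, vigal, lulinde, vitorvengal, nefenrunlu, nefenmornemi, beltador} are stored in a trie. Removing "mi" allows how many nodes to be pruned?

Walk "mi" from the leaf back toward the root, removing each node that no remaining word uses.
No other word shares any prefix with "mi", so all 2 of its nodes go.
Nodes removed: 2

2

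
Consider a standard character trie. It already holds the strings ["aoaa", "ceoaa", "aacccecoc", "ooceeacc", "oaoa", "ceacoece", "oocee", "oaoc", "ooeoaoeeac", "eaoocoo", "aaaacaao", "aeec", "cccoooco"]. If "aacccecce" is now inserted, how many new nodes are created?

2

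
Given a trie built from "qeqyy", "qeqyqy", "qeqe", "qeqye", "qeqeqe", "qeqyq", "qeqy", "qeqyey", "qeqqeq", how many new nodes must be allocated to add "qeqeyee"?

3

The longest prefix of "qeqeyee" already in the trie is "qeqe" (length 4).
Each of the 3 remaining characters creates one node.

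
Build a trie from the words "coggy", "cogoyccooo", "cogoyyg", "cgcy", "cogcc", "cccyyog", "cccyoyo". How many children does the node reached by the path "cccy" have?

2

The children of the "cccy" node are the distinct next characters among strings starting with "cccy".
Characters that immediately follow "cccy" among the stored strings: {o, y}.
That node has 2 child edges.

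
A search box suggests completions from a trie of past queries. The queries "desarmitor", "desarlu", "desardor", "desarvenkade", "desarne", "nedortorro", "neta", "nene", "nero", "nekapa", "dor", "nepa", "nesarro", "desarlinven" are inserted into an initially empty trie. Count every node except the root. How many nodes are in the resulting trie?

Insert word by word; a character creates a node only if that edge doesn't already exist:
  "desarmitor" → 10 new (d, e, s, a, r, m, i, t, o, r)
  "desarlu" → prefix "desar" already present; 2 new (l, u)
  "desardor" → prefix "desar" already present; 3 new (d, o, r)
  "desarvenkade" → prefix "desar" already present; 7 new (v, e, n, k, a, d, e)
  "desarne" → prefix "desar" already present; 2 new (n, e)
  "nedortorro" → 10 new (n, e, d, o, r, t, o, r, r, o)
  "neta" → prefix "ne" already present; 2 new (t, a)
  "nene" → prefix "ne" already present; 2 new (n, e)
  "nero" → prefix "ne" already present; 2 new (r, o)
  "nekapa" → prefix "ne" already present; 4 new (k, a, p, a)
  "dor" → prefix "d" already present; 2 new (o, r)
  "nepa" → prefix "ne" already present; 2 new (p, a)
  "nesarro" → prefix "ne" already present; 5 new (s, a, r, r, o)
  "desarlinven" → prefix "desarl" already present; 5 new (i, n, v, e, n)
Total nodes = 10 + 2 + 3 + 7 + 2 + 10 + 2 + 2 + 2 + 4 + 2 + 2 + 5 + 5 = 58

58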